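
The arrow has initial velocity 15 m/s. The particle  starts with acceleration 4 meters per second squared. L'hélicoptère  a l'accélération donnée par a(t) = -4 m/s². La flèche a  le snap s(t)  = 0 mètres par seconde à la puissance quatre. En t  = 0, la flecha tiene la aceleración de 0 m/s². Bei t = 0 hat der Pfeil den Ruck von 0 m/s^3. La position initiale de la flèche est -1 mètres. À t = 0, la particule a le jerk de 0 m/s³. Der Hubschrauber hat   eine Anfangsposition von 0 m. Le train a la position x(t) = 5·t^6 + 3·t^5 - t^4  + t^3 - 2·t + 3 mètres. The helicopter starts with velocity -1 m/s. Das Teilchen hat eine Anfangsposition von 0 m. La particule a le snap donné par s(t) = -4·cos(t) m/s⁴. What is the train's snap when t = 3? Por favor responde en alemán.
Ausgehend von der Position x(t) = 5·t^6 + 3·t^5 - t^4 + t^3 - 2·t + 3, nehmen wir 4 Ableitungen. Mit d/dt von x(t) finden wir v(t) = 30·t^5 + 15·t^4 - 4·t^3 + 3·t^2 - 2. Mit d/dt von v(t) finden wir a(t) = 150·t^4 + 60·t^3 - 12·t^2 + 6·t. Die Ableitung von der Beschleunigung ergibt den Ruck: j(t) = 600·t^3 + 180·t^2 - 24·t + 6. Mit d/dt von j(t) finden wir s(t) = 1800·t^2 + 360·t - 24. Mit s(t) = 1800·t^2 + 360·t - 24 und Einsetzen von t = 3, finden wir s = 17256.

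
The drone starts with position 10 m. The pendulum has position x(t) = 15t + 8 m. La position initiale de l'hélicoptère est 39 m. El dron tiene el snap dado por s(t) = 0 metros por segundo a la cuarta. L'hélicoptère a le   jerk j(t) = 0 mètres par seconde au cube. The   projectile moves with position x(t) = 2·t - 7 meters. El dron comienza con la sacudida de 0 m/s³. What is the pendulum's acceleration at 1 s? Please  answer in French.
Nous devons dériver notre équation de la position x(t) = 15·t + 8 2 fois. En dérivant la position, nous obtenons la vitesse: v(t) = 15. En dérivant la vitesse, nous obtenons l'accélération: a(t) = 0. En utilisant a(t) = 0 et en substituant t = 1, nous trouvons a = 0.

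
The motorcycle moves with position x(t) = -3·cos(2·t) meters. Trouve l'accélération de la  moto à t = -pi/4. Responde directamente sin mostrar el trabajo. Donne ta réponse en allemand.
a(-pi/4) = 0.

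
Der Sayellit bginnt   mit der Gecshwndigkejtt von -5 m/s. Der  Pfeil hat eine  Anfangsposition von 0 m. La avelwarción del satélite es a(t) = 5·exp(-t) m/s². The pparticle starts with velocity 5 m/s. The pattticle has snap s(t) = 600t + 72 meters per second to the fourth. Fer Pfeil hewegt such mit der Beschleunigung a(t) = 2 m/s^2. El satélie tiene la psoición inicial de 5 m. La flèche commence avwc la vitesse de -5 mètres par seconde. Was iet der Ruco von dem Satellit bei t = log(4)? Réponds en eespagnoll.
Debemos derivar nuestra ecuación de la aceleración a(t) = 5·exp(-t) 1 vez. Derivando la aceleración, obtenemos la sacudida: j(t) = -5·exp(-t). Usando j(t) = -5·exp(-t) y sustituyendo t = log(4), encontramos j = -5/4.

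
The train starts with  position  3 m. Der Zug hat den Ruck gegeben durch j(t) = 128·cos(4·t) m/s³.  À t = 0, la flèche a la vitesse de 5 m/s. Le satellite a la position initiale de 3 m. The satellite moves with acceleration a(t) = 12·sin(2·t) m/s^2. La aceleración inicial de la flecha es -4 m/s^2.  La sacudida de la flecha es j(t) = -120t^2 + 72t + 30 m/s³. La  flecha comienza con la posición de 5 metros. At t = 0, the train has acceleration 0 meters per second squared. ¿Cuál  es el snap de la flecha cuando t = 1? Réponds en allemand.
Um dies zu lösen, müssen wir 1 Ableitung unserer Gleichung für den Ruck j(t) = -120·t^2 + 72·t + 30 nehmen. Mit d/dt von j(t) finden wir s(t) = 72 - 240·t. Aus der Gleichung für den Snap s(t) = 72 - 240·t, setzen wir t = 1 ein und erhalten s = -168.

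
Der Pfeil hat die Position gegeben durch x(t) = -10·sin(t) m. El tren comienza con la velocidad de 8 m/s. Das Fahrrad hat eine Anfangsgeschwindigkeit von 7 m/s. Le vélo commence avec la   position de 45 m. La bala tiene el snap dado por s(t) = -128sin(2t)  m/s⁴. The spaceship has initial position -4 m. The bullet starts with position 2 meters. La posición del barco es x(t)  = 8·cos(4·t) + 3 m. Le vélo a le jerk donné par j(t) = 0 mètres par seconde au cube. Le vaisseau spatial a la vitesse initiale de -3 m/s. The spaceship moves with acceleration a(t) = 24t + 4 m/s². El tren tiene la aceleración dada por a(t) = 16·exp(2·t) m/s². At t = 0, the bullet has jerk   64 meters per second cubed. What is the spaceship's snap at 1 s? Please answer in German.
Um dies zu lösen, müssen wir 2 Ableitungen unserer Gleichung für die Beschleunigung a(t) = 24·t + 4 nehmen. Durch Ableiten von der Beschleunigung erhalten wir den Ruck: j(t) = 24. Durch Ableiten von dem Ruck erhalten wir den Snap: s(t) = 0. Mit s(t) = 0 und Einsetzen von t = 1, finden wir s = 0.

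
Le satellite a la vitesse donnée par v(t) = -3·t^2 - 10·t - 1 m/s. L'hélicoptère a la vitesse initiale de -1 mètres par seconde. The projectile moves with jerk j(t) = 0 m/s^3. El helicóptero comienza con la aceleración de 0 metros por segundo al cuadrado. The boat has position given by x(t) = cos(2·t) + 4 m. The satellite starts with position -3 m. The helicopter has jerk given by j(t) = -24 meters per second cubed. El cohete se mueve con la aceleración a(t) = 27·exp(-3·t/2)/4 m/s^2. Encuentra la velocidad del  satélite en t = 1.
De la ecuación de la velocidad v(t) = -3·t^2 - 10·t - 1, sustituimos t = 1 para obtener v = -14.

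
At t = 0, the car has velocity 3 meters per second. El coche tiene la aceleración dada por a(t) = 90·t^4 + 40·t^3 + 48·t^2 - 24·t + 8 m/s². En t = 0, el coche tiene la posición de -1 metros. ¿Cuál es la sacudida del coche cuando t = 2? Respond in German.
Wir müssen unsere Gleichung für die Beschleunigung a(t) = 90·t^4 + 40·t^3 + 48·t^2 - 24·t + 8 1-mal ableiten. Mit d/dt von a(t) finden wir j(t) = 360·t^3 + 120·t^2 + 96·t - 24. Mit j(t) = 360·t^3 + 120·t^2 + 96·t - 24 und Einsetzen von t = 2, finden wir j = 3528.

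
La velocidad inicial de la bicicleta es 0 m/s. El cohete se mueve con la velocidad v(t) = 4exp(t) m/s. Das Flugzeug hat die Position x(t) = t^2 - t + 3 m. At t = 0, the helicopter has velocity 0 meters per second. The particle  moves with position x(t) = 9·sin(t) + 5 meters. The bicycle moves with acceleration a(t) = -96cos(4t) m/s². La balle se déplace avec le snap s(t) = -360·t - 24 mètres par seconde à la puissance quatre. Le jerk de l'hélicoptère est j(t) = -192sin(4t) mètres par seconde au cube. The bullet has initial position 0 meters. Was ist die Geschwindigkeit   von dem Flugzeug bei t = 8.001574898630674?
Um dies zu lösen, müssen wir 1 Ableitung unserer Gleichung für die Position x(t) = t^2 - t + 3 nehmen. Mit d/dt von x(t) finden wir v(t) = 2·t - 1. Mit v(t) = 2·t - 1 und Einsetzen von t = 8.001574898630674, finden wir v = 15.0031497972613.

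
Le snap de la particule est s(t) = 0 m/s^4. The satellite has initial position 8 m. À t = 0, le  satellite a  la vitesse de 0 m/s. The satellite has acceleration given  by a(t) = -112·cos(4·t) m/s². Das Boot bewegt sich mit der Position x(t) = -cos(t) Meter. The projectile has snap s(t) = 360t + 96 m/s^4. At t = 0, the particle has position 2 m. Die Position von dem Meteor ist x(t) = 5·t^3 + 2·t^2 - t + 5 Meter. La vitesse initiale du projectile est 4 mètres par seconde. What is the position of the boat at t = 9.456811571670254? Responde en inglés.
We have position x(t) = -cos(t). Substituting t = 9.456811571670254: x(9.456811571670254) = 0.999486967759341.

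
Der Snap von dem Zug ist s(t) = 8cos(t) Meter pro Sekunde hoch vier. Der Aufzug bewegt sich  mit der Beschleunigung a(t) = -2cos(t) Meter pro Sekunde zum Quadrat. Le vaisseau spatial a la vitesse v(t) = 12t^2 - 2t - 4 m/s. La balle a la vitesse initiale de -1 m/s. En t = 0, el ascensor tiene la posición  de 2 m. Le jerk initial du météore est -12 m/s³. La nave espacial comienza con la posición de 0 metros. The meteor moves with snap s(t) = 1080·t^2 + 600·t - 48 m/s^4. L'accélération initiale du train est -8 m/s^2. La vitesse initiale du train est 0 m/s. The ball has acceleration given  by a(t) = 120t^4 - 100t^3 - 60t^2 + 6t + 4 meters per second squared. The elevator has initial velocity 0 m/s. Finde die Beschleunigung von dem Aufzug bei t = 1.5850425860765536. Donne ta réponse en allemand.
Mit a(t) = -2·cos(t) und Einsetzen von t = 1.5850425860765536, finden wir a = 0.0284915547856194.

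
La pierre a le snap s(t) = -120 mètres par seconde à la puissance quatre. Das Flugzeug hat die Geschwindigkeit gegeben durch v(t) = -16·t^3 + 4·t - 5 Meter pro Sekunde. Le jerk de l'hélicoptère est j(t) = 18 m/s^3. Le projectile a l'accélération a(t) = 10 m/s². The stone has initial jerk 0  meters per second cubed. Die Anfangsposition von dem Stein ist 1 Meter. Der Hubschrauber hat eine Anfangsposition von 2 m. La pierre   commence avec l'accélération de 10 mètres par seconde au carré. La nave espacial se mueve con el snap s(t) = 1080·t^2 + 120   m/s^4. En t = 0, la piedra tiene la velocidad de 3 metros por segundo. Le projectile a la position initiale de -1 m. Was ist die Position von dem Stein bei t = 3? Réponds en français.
En partant du snap s(t) = -120, nous prenons 4 intégrales. En prenant ∫s(t)dt et en appliquant j(0) = 0, nous trouvons j(t) = -120·t. En intégrant le jerk et en utilisant la condition initiale a(0) = 10, nous obtenons a(t) = 10 - 60·t^2. L'intégrale de l'accélération est la vitesse. En utilisant v(0) = 3, nous obtenons v(t) = -20·t^3 + 10·t + 3. En prenant ∫v(t)dt et en appliquant x(0) = 1, nous trouvons x(t) = -5·t^4 + 5·t^2 + 3·t + 1. En utilisant x(t) = -5·t^4 + 5·t^2 + 3·t + 1 et en substituant t = 3, nous trouvons x = -350.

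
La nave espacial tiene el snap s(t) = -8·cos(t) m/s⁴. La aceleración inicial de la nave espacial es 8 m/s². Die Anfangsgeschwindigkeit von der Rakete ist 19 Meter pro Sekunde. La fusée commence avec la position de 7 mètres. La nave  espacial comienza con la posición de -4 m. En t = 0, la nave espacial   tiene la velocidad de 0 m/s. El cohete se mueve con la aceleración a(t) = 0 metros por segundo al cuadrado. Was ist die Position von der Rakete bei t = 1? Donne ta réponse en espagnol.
Partiendo de la aceleración a(t) = 0, tomamos 2 integrales. La integral de la aceleración es la velocidad. Usando v(0) = 19, obtenemos v(t) = 19. Tomando ∫v(t)dt y aplicando x(0) = 7, encontramos x(t) = 19·t + 7. De la ecuación de la posición x(t) = 19·t + 7, sustituimos t = 1 para obtener x = 26.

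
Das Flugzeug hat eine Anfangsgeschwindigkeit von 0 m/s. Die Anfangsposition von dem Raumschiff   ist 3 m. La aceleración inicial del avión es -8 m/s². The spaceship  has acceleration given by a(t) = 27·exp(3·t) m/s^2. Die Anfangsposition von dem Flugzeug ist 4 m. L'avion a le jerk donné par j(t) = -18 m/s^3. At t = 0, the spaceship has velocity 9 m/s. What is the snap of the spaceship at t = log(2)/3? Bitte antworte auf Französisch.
Nous devons dériver notre équation de l'accélération a(t) = 27·exp(3·t) 2 fois. En dérivant l'accélération, nous obtenons le jerk: j(t) = 81·exp(3·t). La dérivée du jerk donne le snap: s(t) = 243·exp(3·t). De l'équation du snap s(t) = 243·exp(3·t), nous substituons t = log(2)/3 pour obtenir s = 486.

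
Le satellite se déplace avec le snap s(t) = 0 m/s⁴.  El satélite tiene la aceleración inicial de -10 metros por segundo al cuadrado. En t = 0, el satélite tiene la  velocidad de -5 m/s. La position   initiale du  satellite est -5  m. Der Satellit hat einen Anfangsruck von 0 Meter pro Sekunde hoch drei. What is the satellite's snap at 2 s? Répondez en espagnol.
Usando s(t) = 0 y sustituyendo t = 2, encontramos s = 0.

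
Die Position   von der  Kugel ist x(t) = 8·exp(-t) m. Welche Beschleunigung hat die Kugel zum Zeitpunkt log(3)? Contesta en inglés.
Starting from position x(t) = 8·exp(-t), we take 2 derivatives. Differentiating position, we get velocity: v(t) = -8·exp(-t). Differentiating velocity, we get acceleration: a(t) = 8·exp(-t). We have acceleration a(t) = 8·exp(-t). Substituting t = log(3): a(log(3)) = 8/3.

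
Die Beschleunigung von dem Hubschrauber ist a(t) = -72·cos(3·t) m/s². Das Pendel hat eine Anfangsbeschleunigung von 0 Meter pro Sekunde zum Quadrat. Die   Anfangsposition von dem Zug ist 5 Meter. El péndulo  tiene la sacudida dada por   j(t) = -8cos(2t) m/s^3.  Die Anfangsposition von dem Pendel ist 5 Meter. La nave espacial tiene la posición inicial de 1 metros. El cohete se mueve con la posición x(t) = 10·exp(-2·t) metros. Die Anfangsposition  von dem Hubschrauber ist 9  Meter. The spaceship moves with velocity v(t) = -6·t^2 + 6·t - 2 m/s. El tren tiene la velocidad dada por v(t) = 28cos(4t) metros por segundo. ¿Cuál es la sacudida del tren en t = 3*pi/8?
Para resolver esto, necesitamos tomar 2 derivadas de nuestra ecuación de la velocidad v(t) = 28·cos(4·t). Derivando la velocidad, obtenemos la aceleración: a(t) = -112·sin(4·t). Tomando d/dt de a(t), encontramos j(t) = -448·cos(4·t). De la ecuación de la sacudida j(t) = -448·cos(4·t), sustituimos t = 3*pi/8 para obtener j = 0.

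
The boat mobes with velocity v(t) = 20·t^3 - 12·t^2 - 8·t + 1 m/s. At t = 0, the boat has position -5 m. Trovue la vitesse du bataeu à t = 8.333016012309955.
Nous avons la vitesse v(t) = 20·t^3 - 12·t^2 - 8·t + 1. En substituant t = 8.333016012309955: v(8.333016012309955) = 10673.8179550536.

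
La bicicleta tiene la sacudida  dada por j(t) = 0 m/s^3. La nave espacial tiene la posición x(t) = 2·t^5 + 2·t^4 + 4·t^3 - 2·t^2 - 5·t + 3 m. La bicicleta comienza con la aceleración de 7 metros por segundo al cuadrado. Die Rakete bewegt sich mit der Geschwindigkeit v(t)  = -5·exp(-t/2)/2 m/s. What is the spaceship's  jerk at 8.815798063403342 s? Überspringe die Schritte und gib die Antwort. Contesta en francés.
La réponse est 9773.35376640809.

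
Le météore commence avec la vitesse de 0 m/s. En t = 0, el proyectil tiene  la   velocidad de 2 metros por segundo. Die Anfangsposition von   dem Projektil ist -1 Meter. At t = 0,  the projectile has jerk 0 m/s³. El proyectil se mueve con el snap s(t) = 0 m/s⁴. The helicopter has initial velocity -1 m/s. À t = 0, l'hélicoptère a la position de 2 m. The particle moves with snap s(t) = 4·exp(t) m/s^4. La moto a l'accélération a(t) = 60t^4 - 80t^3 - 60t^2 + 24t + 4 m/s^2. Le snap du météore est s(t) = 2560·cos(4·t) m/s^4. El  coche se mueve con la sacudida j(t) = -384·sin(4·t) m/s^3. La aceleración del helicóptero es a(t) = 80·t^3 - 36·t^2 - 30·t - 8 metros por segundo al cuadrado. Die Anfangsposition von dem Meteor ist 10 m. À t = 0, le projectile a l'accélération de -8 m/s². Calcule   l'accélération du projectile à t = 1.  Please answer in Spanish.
Necesitamos integrar nuestra ecuación del snap s(t) = 0 2 veces. Integrando el snap y usando la condición inicial j(0) = 0, obtenemos j(t) = 0. La integral de la sacudida, con a(0) = -8, da la aceleración: a(t) = -8. Tenemos la aceleración a(t) = -8. Sustituyendo t = 1: a(1) = -8.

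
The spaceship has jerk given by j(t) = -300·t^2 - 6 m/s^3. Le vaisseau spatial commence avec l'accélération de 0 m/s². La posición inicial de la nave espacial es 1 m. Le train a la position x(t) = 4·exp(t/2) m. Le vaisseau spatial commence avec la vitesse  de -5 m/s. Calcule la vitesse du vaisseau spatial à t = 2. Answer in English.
We must find the integral of our jerk equation j(t) = -300·t^2 - 6 2 times. Finding the integral of j(t) and using a(0) = 0: a(t) = -100·t^3 - 6·t. The integral of acceleration, with v(0) = -5, gives velocity: v(t) = -25·t^4 - 3·t^2 - 5. We have velocity v(t) = -25·t^4 - 3·t^2 - 5. Substituting t = 2: v(2) = -417.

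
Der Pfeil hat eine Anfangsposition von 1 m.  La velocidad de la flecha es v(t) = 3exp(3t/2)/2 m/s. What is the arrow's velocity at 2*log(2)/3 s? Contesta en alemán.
Aus der Gleichung für die Geschwindigkeit v(t) = 3·exp(3·t/2)/2, setzen wir t = 2*log(2)/3 ein und erhalten v = 3.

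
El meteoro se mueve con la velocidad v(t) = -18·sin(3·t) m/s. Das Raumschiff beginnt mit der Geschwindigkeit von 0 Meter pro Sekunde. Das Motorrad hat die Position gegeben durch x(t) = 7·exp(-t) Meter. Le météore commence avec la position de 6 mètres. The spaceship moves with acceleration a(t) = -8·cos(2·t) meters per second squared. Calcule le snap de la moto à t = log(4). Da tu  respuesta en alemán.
Um dies zu lösen, müssen wir 4 Ableitungen unserer Gleichung für die Position x(t) = 7·exp(-t) nehmen. Die Ableitung von der Position ergibt die Geschwindigkeit: v(t) = -7·exp(-t). Die Ableitung von der Geschwindigkeit ergibt die Beschleunigung: a(t) = 7·exp(-t). Durch Ableiten von der Beschleunigung erhalten wir den Ruck: j(t) = -7·exp(-t). Mit d/dt von j(t) finden wir s(t) = 7·exp(-t). Wir haben den Snap s(t) = 7·exp(-t). Durch Einsetzen von t = log(4): s(log(4)) = 7/4.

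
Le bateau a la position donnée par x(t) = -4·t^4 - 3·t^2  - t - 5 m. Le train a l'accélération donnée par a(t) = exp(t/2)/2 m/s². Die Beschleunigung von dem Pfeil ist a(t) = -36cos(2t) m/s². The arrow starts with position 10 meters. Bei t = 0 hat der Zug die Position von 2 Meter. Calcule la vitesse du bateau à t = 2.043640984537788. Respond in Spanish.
Debemos derivar nuestra ecuación de la posición x(t) = -4·t^4 - 3·t^2 - t - 5 1 vez. Derivando la posición, obtenemos la velocidad: v(t) = -16·t^3 - 6·t - 1. Tenemos la velocidad v(t) = -16·t^3 - 6·t - 1. Sustituyendo t = 2.043640984537788: v(2.043640984537788) = -149.825080202390.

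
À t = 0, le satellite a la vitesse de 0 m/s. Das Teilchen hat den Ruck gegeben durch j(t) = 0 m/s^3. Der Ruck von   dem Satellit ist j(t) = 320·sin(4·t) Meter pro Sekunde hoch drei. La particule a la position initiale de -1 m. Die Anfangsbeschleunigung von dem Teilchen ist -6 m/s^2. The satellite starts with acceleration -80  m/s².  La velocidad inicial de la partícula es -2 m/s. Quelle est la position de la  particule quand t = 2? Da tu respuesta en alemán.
Wir müssen das Integral unserer Gleichung für den Ruck j(t) = 0 3-mal finden. Mit ∫j(t)dt und Anwendung von a(0) = -6, finden wir a(t) = -6. Durch Integration von der Beschleunigung und Verwendung der Anfangsbedingung v(0) = -2, erhalten wir v(t) = -6·t - 2. Die Stammfunktion von der Geschwindigkeit ist die Position. Mit x(0) = -1 erhalten wir x(t) = -3·t^2 - 2·t - 1. Aus der Gleichung für die Position x(t) = -3·t^2 - 2·t - 1, setzen wir t = 2 ein und erhalten x = -17.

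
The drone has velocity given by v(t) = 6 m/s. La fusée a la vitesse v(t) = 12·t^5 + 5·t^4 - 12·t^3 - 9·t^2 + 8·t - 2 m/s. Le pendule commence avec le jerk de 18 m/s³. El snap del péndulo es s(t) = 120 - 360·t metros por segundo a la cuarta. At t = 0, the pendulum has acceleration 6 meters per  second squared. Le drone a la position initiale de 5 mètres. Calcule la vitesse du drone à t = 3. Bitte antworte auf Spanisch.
Usando v(t) = 6 y sustituyendo t = 3, encontramos v = 6.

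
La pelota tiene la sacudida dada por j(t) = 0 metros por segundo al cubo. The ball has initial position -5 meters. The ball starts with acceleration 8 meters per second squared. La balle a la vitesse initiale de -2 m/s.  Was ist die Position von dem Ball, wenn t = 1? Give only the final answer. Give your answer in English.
The position at t = 1 is x = -3.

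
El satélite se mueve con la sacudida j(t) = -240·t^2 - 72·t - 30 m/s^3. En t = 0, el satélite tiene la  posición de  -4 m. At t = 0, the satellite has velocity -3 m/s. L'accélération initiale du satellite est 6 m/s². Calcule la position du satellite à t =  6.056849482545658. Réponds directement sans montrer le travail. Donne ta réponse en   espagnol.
La posición en t = 6.056849482545658 es x = -37666.2938610334.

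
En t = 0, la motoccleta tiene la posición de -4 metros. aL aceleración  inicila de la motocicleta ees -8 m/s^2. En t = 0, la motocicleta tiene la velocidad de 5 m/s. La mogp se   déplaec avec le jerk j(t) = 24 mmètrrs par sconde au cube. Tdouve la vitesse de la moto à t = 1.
Pour résoudre ceci, nous devons prendre 2 intégrales de notre équation du jerk j(t) = 24. En intégrant le jerk et en utilisant la condition initiale a(0) = -8, nous obtenons a(t) = 24·t - 8. L'intégrale de l'accélération, avec v(0) = 5, donne la vitesse: v(t) = 12·t^2 - 8·t + 5. Nous avons la vitesse v(t) = 12·t^2 - 8·t + 5. En substituant t = 1: v(1) = 9.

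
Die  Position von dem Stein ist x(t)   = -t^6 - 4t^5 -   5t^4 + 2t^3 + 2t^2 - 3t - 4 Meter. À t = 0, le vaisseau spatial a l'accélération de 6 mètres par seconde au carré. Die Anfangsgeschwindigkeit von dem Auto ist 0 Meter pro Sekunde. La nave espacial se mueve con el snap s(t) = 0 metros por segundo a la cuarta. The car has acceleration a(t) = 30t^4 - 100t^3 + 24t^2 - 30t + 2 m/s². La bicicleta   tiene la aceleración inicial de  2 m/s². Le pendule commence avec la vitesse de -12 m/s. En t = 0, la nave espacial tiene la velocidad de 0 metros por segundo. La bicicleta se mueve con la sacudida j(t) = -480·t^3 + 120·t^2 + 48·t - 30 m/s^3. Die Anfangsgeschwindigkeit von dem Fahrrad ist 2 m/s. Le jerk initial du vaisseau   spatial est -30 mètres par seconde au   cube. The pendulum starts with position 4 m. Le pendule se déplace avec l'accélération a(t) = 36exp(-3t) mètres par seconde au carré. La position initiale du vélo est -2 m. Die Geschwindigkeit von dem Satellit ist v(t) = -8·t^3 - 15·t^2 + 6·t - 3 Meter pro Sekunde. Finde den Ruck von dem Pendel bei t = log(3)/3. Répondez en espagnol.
Debemos derivar nuestra ecuación de la aceleración a(t) = 36·exp(-3·t) 1 vez. Tomando d/dt de a(t), encontramos j(t) = -108·exp(-3·t). De la ecuación de la sacudida j(t) = -108·exp(-3·t), sustituimos t = log(3)/3 para obtener j = -36.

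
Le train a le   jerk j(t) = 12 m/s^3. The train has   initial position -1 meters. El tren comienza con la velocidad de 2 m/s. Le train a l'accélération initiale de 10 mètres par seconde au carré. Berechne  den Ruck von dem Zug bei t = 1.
Aus der Gleichung für den Ruck j(t) = 12, setzen wir t = 1 ein und erhalten j = 12.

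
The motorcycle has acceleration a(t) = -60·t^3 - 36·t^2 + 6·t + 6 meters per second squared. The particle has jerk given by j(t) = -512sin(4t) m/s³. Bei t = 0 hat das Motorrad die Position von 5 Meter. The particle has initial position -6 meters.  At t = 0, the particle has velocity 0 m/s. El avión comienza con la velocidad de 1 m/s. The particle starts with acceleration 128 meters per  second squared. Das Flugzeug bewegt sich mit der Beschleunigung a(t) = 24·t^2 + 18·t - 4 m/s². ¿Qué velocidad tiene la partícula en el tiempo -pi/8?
Necesitamos integrar nuestra ecuación de la sacudida j(t) = -512·sin(4·t) 2 veces. La integral de la sacudida es la aceleración. Usando a(0) = 128, obtenemos a(t) = 128·cos(4·t). Integrando la aceleración y usando la condición inicial v(0) = 0, obtenemos v(t) = 32·sin(4·t). Usando v(t) = 32·sin(4·t) y sustituyendo t = -pi/8, encontramos v = -32.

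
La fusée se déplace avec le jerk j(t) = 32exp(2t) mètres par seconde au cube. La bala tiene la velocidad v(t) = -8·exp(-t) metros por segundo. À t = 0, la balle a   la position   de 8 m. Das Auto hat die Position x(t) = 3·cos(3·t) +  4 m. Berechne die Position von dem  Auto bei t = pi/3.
Wir haben die Position x(t) = 3·cos(3·t) + 4. Durch Einsetzen von t = pi/3: x(pi/3) = 1.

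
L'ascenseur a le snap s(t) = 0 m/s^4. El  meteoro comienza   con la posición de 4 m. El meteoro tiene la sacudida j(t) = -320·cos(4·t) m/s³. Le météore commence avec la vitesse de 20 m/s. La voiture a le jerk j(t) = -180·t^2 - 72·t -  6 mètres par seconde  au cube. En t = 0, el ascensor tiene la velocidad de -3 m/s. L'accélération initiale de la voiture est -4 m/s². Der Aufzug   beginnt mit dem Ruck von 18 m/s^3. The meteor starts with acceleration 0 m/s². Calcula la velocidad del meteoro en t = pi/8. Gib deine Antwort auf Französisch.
Pour résoudre ceci, nous devons prendre 2 intégrales de notre équation du jerk j(t) = -320·cos(4·t). En prenant ∫j(t)dt et en appliquant a(0) = 0, nous trouvons a(t) = -80·sin(4·t). La primitive de l'accélération, avec v(0) = 20, donne la vitesse: v(t) = 20·cos(4·t). En utilisant v(t) = 20·cos(4·t) et en substituant t = pi/8, nous trouvons v = 0.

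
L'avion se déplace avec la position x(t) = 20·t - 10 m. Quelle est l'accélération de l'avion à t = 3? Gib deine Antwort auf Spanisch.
Partiendo de la posición x(t) = 20·t - 10, tomamos 2 derivadas. Tomando d/dt de x(t), encontramos v(t) = 20. La derivada de la velocidad da la aceleración: a(t) = 0. De la ecuación de la aceleración a(t) = 0, sustituimos t = 3 para obtener a = 0.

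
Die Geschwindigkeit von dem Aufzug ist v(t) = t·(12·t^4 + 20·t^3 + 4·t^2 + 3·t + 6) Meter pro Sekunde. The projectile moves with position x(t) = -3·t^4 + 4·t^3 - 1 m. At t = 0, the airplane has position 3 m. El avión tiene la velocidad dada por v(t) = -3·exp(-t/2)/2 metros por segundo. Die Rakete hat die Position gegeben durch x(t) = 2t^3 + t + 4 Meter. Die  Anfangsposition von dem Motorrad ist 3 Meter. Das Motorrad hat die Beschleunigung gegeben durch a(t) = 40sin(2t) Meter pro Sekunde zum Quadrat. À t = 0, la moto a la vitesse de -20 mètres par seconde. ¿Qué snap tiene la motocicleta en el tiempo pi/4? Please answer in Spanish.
Para resolver esto, necesitamos tomar 2 derivadas de nuestra ecuación de la aceleración a(t) = 40·sin(2·t). La derivada de la aceleración da la sacudida: j(t) = 80·cos(2·t). La derivada de la sacudida da el snap: s(t) = -160·sin(2·t). Tenemos el snap s(t) = -160·sin(2·t). Sustituyendo t = pi/4: s(pi/4) = -160.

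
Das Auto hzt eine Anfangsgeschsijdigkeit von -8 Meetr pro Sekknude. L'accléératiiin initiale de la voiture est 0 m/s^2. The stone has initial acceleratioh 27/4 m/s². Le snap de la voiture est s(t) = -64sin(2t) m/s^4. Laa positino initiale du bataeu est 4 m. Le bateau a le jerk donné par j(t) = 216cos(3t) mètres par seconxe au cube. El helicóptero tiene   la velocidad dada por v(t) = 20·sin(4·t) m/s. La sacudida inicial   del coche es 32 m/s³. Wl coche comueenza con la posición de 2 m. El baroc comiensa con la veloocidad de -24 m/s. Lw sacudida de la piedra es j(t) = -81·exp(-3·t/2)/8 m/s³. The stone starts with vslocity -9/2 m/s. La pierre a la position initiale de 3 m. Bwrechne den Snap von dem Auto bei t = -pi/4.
Wir haben den Snap s(t) = -64·sin(2·t). Durch Einsetzen von t = -pi/4: s(-pi/4) = 64.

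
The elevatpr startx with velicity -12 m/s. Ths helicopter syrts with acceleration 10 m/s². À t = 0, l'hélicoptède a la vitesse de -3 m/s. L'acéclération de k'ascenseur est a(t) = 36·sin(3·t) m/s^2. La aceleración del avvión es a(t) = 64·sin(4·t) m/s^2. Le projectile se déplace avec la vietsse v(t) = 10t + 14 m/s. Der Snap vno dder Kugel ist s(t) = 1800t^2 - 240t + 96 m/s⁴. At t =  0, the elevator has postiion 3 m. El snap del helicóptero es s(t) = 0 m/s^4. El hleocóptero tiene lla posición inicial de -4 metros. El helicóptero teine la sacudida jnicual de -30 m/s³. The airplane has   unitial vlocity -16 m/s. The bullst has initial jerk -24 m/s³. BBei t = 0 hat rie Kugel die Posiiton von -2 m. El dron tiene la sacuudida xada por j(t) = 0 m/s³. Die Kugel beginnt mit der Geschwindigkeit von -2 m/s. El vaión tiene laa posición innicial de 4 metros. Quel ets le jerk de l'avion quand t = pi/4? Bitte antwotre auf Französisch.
Pour résoudre ceci, nous devons prendre 1 dérivée de notre équation de l'accélération a(t) = 64·sin(4·t). En dérivant l'accélération, nous obtenons le jerk: j(t) = 256·cos(4·t). Nous avons le jerk j(t) = 256·cos(4·t). En substituant t = pi/4: j(pi/4) = -256.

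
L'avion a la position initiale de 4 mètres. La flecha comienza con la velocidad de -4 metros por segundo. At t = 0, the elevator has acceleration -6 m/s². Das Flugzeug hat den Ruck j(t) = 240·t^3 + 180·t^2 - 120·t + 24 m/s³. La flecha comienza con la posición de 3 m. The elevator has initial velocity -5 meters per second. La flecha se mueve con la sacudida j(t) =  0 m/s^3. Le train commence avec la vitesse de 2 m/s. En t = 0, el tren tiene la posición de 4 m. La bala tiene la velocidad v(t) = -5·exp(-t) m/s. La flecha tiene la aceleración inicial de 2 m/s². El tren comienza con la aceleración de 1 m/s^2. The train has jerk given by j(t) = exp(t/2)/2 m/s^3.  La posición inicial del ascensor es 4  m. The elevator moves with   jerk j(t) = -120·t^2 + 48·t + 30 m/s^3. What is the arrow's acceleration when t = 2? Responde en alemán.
Ausgehend von dem Ruck j(t) = 0, nehmen wir 1 Stammfunktion. Mit ∫j(t)dt und Anwendung von a(0) = 2, finden wir a(t) = 2. Mit a(t) = 2 und Einsetzen von t = 2, finden wir a = 2.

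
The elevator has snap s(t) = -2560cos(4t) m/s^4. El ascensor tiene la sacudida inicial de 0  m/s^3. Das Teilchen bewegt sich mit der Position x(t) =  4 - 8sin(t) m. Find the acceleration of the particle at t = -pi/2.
We must differentiate our position equation x(t) = 4 - 8·sin(t) 2 times. The derivative of position gives velocity: v(t) = -8·cos(t). Differentiating velocity, we get acceleration: a(t) = 8·sin(t). From the given acceleration equation a(t) = 8·sin(t), we substitute t = -pi/2 to get a = -8.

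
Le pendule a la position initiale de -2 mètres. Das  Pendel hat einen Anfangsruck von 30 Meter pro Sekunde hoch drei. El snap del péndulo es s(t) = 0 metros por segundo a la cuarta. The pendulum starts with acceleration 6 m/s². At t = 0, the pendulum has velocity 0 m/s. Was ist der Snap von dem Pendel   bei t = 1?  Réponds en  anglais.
Using s(t) = 0 and substituting t = 1, we find s = 0.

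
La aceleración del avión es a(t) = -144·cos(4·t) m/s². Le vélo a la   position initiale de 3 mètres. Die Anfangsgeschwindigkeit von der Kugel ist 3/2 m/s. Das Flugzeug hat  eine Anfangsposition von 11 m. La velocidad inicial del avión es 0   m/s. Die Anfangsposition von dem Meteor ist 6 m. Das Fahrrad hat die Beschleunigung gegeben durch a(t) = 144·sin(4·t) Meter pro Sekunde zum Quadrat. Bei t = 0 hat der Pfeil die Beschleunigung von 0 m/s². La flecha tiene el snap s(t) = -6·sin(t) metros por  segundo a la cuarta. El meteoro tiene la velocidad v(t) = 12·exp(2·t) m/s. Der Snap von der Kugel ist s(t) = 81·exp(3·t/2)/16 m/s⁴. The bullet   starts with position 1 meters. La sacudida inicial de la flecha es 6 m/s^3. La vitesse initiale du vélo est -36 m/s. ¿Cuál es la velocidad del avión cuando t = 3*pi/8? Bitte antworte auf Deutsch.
Ausgehend von der Beschleunigung a(t) = -144·cos(4·t), nehmen wir 1 Stammfunktion. Das Integral von der Beschleunigung, mit v(0) = 0, ergibt die Geschwindigkeit: v(t) = -36·sin(4·t). Aus der Gleichung für die Geschwindigkeit v(t) = -36·sin(4·t), setzen wir t = 3*pi/8 ein und erhalten v = 36.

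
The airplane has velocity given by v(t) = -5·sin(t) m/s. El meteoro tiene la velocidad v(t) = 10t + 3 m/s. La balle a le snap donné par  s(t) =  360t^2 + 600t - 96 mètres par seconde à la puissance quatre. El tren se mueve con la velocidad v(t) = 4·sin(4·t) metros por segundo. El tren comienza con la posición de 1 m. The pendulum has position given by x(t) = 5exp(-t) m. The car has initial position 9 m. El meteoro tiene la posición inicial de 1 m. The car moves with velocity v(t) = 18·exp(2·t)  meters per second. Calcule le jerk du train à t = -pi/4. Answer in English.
We must differentiate our velocity equation v(t) = 4·sin(4·t) 2 times. Taking d/dt of v(t), we find a(t) = 16·cos(4·t). Taking d/dt of a(t), we find j(t) = -64·sin(4·t). Using j(t) = -64·sin(4·t) and substituting t = -pi/4, we find j = 0.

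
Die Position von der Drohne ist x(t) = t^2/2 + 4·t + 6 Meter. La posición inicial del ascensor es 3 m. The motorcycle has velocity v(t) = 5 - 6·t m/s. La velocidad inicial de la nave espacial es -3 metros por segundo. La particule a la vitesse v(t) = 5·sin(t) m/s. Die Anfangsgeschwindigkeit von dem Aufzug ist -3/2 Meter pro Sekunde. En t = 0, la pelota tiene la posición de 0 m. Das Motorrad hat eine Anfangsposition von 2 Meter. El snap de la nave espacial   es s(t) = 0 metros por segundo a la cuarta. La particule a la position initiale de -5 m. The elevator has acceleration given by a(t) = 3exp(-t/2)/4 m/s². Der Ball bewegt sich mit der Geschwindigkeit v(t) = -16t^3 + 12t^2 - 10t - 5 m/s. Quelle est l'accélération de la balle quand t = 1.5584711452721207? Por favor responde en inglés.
Starting from velocity v(t) = -16·t^3 + 12·t^2 - 10·t - 5, we take 1 derivative. Taking d/dt of v(t), we find a(t) = -48·t^2 + 24·t - 10. We have acceleration a(t) = -48·t^2 + 24·t - 10. Substituting t = 1.5584711452721207: a(1.5584711452721207) = -89.1806434244673.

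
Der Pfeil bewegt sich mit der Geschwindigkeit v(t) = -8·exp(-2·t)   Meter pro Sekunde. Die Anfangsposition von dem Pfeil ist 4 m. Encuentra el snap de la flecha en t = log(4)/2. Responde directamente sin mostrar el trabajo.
En t = log(4)/2, s = 16.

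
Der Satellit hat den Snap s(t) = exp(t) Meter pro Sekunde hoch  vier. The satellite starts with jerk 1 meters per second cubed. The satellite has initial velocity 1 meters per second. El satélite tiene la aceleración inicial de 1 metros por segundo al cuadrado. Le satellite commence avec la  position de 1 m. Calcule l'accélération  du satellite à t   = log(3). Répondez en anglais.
Starting from snap s(t) = exp(t), we take 2 integrals. Taking ∫s(t)dt and applying j(0) = 1, we find j(t) = exp(t). Integrating jerk and using the initial condition a(0) = 1, we get a(t) = exp(t). We have acceleration a(t) = exp(t). Substituting t = log(3): a(log(3)) = 3.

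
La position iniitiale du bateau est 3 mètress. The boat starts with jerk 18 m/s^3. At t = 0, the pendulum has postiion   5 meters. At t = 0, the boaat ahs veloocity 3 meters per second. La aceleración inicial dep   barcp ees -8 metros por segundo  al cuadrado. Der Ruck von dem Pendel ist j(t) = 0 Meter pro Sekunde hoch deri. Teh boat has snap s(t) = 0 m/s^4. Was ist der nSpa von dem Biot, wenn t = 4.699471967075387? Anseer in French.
Nous avons le snap s(t) = 0. En substituant t = 4.699471967075387: s(4.699471967075387) = 0.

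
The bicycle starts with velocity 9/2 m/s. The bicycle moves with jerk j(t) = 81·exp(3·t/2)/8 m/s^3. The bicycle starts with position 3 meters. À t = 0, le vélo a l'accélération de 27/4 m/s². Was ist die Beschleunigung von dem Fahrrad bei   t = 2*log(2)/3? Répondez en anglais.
To solve this, we need to take 1 antiderivative of our jerk equation j(t) = 81·exp(3·t/2)/8. Integrating jerk and using the initial condition a(0) = 27/4, we get a(t) = 27·exp(3·t/2)/4. From the given acceleration equation a(t) = 27·exp(3·t/2)/4, we substitute t = 2*log(2)/3 to get a = 27/2.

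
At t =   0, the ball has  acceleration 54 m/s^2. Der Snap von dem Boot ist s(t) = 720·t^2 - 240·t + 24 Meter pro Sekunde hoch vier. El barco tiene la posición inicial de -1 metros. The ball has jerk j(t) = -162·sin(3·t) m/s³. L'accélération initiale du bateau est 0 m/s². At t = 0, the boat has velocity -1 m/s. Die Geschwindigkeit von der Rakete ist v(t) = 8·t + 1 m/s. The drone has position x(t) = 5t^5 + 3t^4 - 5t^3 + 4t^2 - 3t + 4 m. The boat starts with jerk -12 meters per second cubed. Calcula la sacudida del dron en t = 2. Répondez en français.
En partant de la position x(t) = 5·t^5 + 3·t^4 - 5·t^3 + 4·t^2 - 3·t + 4, nous prenons 3 dérivées. En prenant d/dt de x(t), nous trouvons v(t) = 25·t^4 + 12·t^3 - 15·t^2 + 8·t - 3. En dérivant la vitesse, nous obtenons l'accélération: a(t) = 100·t^3 + 36·t^2 - 30·t + 8. En dérivant l'accélération, nous obtenons le jerk: j(t) = 300·t^2 + 72·t - 30. En utilisant j(t) = 300·t^2 + 72·t - 30 et en substituant t = 2, nous trouvons j = 1314.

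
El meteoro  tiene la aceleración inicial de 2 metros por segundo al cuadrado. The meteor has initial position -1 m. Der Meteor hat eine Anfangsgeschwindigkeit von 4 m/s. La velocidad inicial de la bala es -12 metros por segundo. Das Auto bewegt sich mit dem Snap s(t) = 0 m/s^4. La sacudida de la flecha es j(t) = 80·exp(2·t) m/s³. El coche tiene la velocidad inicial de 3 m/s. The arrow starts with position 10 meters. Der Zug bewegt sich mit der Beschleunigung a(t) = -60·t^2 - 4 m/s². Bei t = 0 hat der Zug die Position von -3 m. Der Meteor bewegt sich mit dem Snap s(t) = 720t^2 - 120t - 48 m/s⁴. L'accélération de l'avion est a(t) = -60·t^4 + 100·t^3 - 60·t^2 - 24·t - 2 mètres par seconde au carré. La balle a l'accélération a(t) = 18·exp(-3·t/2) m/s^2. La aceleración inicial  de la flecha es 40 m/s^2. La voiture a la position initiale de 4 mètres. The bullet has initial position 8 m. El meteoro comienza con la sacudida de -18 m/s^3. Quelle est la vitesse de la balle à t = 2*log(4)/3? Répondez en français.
Nous devons trouver la primitive de notre équation de l'accélération a(t) = 18·exp(-3·t/2) 1 fois. En intégrant l'accélération et en utilisant la condition initiale v(0) = -12, nous obtenons v(t) = -12·exp(-3·t/2). En utilisant v(t) = -12·exp(-3·t/2) et en substituant t = 2*log(4)/3, nous trouvons v = -3.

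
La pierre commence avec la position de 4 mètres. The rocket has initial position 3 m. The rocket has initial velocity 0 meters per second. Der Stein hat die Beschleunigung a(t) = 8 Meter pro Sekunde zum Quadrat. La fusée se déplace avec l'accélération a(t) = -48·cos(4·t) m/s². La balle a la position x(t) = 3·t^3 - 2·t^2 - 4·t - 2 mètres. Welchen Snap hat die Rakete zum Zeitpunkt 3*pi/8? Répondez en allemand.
Wir müssen unsere Gleichung für die Beschleunigung a(t) = -48·cos(4·t) 2-mal ableiten. Durch Ableiten von der Beschleunigung erhalten wir den Ruck: j(t) = 192·sin(4·t). Mit d/dt von j(t) finden wir s(t) = 768·cos(4·t). Mit s(t) = 768·cos(4·t) und Einsetzen von t = 3*pi/8, finden wir s = 0.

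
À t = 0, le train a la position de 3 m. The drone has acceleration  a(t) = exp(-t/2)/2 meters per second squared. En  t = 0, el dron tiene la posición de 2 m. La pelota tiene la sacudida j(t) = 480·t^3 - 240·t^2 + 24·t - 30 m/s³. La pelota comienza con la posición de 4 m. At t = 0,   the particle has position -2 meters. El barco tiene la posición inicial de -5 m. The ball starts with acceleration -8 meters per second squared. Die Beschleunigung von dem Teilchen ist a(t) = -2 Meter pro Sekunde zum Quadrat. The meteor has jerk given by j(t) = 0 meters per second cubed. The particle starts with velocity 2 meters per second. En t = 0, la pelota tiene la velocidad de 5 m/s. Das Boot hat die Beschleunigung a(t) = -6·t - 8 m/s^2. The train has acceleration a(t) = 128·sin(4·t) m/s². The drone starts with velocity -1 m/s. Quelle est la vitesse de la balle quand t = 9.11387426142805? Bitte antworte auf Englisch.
To find the answer, we compute 2 antiderivatives of j(t) = 480·t^3 - 240·t^2 + 24·t - 30. Integrating jerk and using the initial condition a(0) = -8, we get a(t) = 120·t^4 - 80·t^3 + 12·t^2 - 30·t - 8. Integrating acceleration and using the initial condition v(0) = 5, we get v(t) = 24·t^5 - 20·t^4 + 4·t^3 - 15·t^2 - 8·t + 5. From the given velocity equation v(t) = 24·t^5 - 20·t^4 + 4·t^3 - 15·t^2 - 8·t + 5, we substitute t = 9.11387426142805 to get v = 1372855.12321004.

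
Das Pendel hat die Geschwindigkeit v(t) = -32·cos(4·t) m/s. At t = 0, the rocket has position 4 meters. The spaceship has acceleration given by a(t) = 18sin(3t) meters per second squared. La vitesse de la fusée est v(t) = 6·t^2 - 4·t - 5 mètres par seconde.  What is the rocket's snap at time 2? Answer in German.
Wir müssen unsere Gleichung für die Geschwindigkeit v(t) = 6·t^2 - 4·t - 5 3-mal ableiten. Die Ableitung von der Geschwindigkeit ergibt die Beschleunigung: a(t) = 12·t - 4. Die Ableitung von der Beschleunigung ergibt den Ruck: j(t) = 12. Durch Ableiten von dem Ruck erhalten wir den Snap: s(t) = 0. Aus der Gleichung für den Snap s(t) = 0, setzen wir t = 2 ein und erhalten s = 0.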